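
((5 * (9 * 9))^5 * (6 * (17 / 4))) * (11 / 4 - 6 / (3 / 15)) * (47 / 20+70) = -17529531812515670625 / 32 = -547797869141114707.03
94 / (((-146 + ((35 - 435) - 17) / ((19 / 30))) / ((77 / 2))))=-4.50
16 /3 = 5.33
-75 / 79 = -0.95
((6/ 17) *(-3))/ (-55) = 18/ 935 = 0.02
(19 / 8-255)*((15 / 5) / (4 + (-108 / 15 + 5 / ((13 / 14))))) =-346.91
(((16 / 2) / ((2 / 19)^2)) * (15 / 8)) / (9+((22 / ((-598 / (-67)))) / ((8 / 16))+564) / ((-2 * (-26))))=1107795 / 16318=67.89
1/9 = 0.11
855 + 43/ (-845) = 722432/ 845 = 854.95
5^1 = 5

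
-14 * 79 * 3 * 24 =-79632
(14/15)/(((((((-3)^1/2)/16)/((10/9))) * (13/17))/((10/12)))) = -38080/3159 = -12.05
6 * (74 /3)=148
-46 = -46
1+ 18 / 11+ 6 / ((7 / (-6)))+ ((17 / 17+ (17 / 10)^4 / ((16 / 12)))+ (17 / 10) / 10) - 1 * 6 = -3303049 / 3080000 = -1.07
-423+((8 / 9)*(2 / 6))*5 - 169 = -15944 / 27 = -590.52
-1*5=-5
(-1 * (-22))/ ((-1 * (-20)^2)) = -11/ 200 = -0.06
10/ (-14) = -5/ 7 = -0.71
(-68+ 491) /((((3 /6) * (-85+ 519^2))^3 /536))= 28341 /305079459422759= 0.00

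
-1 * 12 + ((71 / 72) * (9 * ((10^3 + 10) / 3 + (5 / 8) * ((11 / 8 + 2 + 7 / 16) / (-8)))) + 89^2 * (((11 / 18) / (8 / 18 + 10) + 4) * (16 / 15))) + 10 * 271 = 76954554723 / 1925120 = 39973.90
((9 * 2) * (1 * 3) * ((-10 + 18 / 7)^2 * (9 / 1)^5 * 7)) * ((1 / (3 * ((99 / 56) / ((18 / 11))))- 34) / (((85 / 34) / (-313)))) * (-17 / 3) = -24937343764924032 / 847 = -29441964303334.16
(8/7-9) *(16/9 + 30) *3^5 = -424710/7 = -60672.86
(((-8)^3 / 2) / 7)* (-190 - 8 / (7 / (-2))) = 336384 / 49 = 6864.98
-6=-6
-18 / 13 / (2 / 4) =-2.77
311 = 311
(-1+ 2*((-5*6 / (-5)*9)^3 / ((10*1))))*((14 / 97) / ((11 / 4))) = 8817704 / 5335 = 1652.80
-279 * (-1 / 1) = 279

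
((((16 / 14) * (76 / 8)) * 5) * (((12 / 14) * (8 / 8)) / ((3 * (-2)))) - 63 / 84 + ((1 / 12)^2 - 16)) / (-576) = 172859 / 4064256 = 0.04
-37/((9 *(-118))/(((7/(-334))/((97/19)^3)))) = -1776481/323732414484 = -0.00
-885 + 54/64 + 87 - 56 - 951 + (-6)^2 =-56581/32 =-1768.16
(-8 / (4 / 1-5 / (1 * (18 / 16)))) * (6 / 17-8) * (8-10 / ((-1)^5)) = -42120 / 17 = -2477.65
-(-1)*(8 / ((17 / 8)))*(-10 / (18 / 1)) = -2.09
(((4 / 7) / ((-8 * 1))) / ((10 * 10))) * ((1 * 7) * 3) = -3 / 200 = -0.02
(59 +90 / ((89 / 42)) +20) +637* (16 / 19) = 1112497 / 1691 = 657.89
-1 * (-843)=843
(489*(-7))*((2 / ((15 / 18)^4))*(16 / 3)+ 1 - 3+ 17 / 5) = -50314677 / 625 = -80503.48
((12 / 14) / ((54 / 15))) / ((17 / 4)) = 20 / 357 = 0.06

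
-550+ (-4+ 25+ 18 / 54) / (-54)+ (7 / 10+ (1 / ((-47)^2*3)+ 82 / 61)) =-59850658247 / 109146690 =-548.35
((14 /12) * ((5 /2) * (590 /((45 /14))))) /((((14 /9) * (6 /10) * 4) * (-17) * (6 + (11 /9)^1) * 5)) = -0.23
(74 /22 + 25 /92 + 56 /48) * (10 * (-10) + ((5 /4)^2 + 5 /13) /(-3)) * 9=-915634095 /210496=-4349.89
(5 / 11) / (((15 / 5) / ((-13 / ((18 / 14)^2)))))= -3185 / 2673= -1.19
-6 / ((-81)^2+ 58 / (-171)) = -1026 / 1121873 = -0.00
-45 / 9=-5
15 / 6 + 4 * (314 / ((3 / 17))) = 42719 / 6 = 7119.83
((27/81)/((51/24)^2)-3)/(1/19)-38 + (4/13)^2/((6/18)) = -13672565/146523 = -93.31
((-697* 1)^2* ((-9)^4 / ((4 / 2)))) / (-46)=-3187392849 / 92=-34645574.45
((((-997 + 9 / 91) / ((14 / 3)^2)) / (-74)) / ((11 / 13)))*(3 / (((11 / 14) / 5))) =6123465 / 438746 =13.96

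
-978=-978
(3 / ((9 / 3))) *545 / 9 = 545 / 9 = 60.56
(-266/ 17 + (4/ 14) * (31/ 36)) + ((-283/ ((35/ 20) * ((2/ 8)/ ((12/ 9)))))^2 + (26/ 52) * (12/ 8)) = 7435529879/ 9996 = 743850.53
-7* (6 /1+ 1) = -49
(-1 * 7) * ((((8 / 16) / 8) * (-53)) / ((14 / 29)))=1537 / 32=48.03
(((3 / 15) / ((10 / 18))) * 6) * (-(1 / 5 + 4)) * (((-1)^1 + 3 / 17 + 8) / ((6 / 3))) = -69174 / 2125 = -32.55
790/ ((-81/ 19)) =-15010/ 81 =-185.31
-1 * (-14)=14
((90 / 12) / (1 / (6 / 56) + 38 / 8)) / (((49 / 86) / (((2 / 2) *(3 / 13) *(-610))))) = -14164200 / 107653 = -131.57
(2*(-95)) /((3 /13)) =-2470 /3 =-823.33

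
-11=-11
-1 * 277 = -277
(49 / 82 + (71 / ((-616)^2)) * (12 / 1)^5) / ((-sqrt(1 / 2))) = -22926457 * sqrt(2) / 486178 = -66.69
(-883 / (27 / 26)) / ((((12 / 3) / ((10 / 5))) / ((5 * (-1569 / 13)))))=256560.56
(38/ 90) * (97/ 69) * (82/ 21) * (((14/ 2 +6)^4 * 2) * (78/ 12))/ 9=56112025918/ 586845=95616.43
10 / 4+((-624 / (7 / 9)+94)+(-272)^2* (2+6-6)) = 2061671 / 14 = 147262.21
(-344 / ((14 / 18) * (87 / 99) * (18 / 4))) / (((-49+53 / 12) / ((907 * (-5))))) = -247110336 / 21721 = -11376.56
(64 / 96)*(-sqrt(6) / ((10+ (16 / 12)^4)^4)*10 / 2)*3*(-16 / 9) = 47829690*sqrt(6) / 80706559921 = 0.00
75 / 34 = 2.21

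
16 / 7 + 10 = 86 / 7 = 12.29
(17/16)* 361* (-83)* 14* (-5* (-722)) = -6435902585/4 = -1608975646.25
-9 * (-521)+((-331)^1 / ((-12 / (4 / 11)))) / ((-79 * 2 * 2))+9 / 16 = 195609707 / 41712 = 4689.53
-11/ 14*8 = -44/ 7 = -6.29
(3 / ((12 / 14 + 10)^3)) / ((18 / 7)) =2401 / 2633856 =0.00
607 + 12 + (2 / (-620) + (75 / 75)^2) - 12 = 188479 / 310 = 608.00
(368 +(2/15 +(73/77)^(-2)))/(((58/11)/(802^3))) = 83741065907984012/2318115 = 36124638297.92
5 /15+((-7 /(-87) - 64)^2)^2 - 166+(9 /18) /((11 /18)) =10519618172772971 /630187371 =16692841.93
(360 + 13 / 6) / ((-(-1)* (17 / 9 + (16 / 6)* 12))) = 6519 / 610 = 10.69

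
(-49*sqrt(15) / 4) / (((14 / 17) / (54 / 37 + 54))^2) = -76055841*sqrt(15) / 1369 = -215166.55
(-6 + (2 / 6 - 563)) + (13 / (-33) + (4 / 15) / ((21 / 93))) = -655901 / 1155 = -567.88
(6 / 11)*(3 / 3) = 6 / 11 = 0.55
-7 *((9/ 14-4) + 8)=-65/ 2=-32.50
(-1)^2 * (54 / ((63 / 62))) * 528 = 196416 / 7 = 28059.43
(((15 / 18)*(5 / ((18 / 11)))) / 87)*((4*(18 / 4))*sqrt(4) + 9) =1375 / 1044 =1.32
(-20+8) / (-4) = 3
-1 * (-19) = 19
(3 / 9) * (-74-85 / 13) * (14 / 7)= -698 / 13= -53.69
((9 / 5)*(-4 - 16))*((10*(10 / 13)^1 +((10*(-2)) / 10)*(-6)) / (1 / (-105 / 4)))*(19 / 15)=306432 / 13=23571.69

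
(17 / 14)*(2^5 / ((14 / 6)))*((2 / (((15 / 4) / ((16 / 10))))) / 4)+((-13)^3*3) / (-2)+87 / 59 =477091211 / 144550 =3300.53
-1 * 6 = -6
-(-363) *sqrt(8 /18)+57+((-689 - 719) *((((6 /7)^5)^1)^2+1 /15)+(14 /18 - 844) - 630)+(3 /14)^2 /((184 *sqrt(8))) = -1569.48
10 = 10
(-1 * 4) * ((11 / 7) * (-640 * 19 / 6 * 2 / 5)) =107008 / 21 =5095.62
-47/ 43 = -1.09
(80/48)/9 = 5/27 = 0.19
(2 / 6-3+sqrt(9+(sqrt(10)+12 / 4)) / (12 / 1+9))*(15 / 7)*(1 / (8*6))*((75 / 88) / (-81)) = 0.00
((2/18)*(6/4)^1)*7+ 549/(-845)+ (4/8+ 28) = 29.02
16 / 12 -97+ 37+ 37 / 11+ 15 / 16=-28705 / 528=-54.37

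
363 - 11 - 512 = -160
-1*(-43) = 43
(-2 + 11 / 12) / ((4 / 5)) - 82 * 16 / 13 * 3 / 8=-24461 / 624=-39.20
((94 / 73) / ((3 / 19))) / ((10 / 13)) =11609 / 1095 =10.60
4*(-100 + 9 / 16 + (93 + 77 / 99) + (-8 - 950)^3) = -126607380143 / 36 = -3516871670.64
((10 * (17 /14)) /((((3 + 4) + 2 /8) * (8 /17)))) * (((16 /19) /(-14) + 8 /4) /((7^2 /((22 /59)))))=4100910 /78054109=0.05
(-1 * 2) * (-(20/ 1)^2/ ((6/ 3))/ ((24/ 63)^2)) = 11025/ 4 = 2756.25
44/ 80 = 11/ 20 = 0.55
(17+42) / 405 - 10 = -3991 / 405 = -9.85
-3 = -3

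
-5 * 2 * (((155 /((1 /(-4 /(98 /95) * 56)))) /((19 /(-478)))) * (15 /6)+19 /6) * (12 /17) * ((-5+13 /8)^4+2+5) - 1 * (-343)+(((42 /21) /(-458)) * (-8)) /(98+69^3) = -18736970258257497907763 /9169786221568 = -2043337740.44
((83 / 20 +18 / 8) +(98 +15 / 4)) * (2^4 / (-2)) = -4326 / 5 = -865.20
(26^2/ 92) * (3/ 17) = 507/ 391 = 1.30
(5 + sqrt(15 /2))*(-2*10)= -100-10*sqrt(30)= -154.77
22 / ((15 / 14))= 308 / 15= 20.53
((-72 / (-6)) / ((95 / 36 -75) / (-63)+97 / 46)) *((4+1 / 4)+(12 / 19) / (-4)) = 48669012 / 3228347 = 15.08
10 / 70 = 1 / 7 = 0.14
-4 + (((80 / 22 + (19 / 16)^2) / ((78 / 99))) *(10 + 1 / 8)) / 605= -125406887 / 32215040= -3.89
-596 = -596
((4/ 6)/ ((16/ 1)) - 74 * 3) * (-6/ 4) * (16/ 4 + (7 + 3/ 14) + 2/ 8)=244281/ 64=3816.89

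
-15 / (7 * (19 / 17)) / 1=-255 / 133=-1.92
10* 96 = 960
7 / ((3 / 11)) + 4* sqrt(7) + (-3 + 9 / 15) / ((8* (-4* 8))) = 4* sqrt(7) + 24649 / 960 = 36.26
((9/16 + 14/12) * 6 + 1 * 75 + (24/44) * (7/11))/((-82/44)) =-82979/1804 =-46.00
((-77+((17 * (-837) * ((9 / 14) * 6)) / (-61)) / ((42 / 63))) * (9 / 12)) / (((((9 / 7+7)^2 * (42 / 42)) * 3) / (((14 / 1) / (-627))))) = -53252759 / 514651632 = -0.10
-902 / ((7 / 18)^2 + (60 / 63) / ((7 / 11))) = -14320152 / 26161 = -547.39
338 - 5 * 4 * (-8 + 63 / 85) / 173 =996526 / 2941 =338.84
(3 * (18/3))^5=1889568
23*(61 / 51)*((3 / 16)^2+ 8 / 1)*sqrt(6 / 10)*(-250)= -4244075*sqrt(15) / 384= -42805.29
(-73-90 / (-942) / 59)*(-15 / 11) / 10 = 1014276 / 101893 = 9.95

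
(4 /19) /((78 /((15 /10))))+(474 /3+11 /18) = 705203 /4446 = 158.62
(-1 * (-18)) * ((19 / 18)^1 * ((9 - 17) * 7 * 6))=-6384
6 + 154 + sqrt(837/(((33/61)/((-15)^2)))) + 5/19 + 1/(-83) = 252716/1577 + 45* sqrt(20801)/11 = 750.26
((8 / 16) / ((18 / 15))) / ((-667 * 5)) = -1 / 8004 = -0.00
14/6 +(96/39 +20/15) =239/39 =6.13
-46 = -46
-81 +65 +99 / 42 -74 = -1227 / 14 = -87.64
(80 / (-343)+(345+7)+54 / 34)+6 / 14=2062912 / 5831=353.78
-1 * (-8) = 8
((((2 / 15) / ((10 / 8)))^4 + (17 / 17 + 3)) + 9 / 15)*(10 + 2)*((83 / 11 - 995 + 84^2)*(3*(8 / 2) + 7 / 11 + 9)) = 9249736261263568 / 1276171875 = 7248033.31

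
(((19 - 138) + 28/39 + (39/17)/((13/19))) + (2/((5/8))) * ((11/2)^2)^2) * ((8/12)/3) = 18651986/29835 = 625.17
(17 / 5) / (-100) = -17 / 500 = -0.03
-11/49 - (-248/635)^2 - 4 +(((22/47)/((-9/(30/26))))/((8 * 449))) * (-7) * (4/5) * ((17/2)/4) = -569378586462131/130089523691400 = -4.38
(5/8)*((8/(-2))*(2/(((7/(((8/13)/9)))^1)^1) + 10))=-25.05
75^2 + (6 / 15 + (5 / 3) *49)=5707.07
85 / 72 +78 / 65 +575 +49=225497 / 360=626.38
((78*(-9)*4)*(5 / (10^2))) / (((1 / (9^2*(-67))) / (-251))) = -956248254 / 5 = -191249650.80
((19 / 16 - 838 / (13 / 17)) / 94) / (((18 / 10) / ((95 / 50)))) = -4326091 / 351936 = -12.29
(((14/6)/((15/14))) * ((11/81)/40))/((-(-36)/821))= 442519/2624400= 0.17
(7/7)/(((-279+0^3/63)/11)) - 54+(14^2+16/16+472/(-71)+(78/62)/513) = 51305065/376371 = 136.32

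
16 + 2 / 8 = 16.25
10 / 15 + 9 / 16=1.23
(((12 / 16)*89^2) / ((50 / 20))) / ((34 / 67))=1592121 / 340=4682.71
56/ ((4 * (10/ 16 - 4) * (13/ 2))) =-224/ 351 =-0.64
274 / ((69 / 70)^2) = 1342600 / 4761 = 282.00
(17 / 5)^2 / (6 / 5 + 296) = 289 / 7430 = 0.04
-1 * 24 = -24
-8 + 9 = 1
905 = 905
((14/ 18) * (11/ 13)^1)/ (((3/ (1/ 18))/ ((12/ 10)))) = 77/ 5265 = 0.01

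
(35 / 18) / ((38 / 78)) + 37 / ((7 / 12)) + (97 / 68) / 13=23818745 / 352716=67.53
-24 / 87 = -8 / 29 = -0.28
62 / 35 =1.77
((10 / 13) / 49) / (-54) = -5 / 17199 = -0.00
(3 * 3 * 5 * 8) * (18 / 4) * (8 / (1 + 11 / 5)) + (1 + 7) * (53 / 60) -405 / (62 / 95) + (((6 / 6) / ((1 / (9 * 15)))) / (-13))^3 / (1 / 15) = -27300735691 / 2043210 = -13361.69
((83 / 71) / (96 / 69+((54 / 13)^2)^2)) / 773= 656903 / 129923428240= 0.00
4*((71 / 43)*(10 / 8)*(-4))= -1420 / 43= -33.02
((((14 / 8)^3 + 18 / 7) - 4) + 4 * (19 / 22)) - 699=-3408277 / 4928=-691.61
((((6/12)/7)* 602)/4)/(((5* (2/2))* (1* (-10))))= -43/200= -0.22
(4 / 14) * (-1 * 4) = -8 / 7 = -1.14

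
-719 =-719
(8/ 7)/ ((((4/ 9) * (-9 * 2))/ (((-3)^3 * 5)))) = 135/ 7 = 19.29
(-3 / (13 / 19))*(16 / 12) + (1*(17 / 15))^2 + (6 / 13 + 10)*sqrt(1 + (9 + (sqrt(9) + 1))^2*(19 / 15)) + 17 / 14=-137077 / 40950 + 136*sqrt(48390) / 195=150.07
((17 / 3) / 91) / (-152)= -17 / 41496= -0.00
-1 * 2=-2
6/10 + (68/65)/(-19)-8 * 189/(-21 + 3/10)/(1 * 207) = 1759651/1959945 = 0.90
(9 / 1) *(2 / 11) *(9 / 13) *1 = 162 / 143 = 1.13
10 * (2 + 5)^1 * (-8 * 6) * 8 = -26880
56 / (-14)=-4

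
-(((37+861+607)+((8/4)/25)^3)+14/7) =-23546883/15625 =-1507.00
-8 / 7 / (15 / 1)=-0.08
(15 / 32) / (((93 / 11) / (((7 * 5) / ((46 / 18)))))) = 17325 / 22816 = 0.76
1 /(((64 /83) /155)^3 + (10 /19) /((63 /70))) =364104026800875 /212926376289124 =1.71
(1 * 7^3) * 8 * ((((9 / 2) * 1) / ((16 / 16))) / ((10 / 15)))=18522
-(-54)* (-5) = -270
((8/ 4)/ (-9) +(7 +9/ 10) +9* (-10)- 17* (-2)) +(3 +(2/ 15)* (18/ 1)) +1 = -3773/ 90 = -41.92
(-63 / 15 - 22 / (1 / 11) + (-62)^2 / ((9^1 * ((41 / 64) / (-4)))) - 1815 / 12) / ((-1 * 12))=22614461 / 88560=255.36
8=8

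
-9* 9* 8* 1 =-648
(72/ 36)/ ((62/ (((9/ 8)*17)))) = 153/ 248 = 0.62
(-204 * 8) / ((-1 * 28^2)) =102 / 49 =2.08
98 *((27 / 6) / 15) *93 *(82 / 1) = 1121022 / 5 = 224204.40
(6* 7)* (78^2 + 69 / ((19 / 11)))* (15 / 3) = 24434550 / 19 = 1286028.95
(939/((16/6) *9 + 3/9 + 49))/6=939/440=2.13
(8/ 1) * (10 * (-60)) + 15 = -4785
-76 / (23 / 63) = -208.17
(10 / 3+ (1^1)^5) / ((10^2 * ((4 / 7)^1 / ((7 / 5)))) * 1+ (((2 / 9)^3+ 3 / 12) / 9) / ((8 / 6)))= 571536 / 5386253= 0.11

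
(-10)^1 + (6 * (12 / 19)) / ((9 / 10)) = -110 / 19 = -5.79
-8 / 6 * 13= -52 / 3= -17.33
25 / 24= 1.04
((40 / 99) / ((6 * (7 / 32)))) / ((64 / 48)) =160 / 693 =0.23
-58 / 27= -2.15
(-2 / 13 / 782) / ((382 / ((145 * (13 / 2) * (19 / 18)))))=-2755 / 5377032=-0.00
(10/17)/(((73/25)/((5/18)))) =625/11169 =0.06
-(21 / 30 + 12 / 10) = -19 / 10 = -1.90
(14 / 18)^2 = 49 / 81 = 0.60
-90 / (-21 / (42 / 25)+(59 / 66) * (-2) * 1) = 5940 / 943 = 6.30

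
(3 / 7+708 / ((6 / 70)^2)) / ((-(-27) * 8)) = 2023709 / 4536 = 446.14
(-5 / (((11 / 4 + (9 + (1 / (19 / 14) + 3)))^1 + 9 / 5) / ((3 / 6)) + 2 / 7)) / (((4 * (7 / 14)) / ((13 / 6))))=-43225 / 278178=-0.16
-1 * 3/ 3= -1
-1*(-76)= 76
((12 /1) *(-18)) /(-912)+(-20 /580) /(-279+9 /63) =254869 /1075552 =0.24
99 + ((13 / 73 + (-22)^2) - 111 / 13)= 545333 / 949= 574.64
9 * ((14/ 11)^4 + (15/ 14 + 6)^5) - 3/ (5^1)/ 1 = 6266456518525383/ 39371405920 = 159162.63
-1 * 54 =-54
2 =2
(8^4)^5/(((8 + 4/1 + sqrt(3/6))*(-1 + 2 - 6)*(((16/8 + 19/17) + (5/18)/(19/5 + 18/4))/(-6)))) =131768551683021147734016/3588935 - 5490356320125881155584*sqrt(2)/3588935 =34551758477887810.25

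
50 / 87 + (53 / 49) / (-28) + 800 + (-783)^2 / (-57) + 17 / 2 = -22558759255 / 2267916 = -9946.91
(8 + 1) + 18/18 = 10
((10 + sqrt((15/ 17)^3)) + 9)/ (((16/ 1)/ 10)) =12.39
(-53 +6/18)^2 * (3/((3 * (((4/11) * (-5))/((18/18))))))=-68651/45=-1525.58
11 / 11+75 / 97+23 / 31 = 7563 / 3007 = 2.52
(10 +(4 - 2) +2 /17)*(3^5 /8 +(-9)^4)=79871.96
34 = 34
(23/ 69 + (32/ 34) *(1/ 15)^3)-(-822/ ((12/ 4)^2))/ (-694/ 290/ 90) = -68378620573/ 19909125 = -3434.54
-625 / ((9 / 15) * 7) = -3125 / 21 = -148.81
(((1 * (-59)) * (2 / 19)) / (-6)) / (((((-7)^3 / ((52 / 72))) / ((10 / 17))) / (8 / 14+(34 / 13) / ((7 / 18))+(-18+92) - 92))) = 287330 / 20939121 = 0.01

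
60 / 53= 1.13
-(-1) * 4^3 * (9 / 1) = 576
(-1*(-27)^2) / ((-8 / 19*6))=4617 / 16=288.56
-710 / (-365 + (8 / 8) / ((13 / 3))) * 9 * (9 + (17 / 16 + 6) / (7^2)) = 297764415 / 1858864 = 160.19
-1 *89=-89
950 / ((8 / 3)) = 1425 / 4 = 356.25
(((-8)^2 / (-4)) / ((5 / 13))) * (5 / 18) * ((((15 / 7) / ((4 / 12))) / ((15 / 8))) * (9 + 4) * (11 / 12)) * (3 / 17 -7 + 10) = -178464 / 119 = -1499.70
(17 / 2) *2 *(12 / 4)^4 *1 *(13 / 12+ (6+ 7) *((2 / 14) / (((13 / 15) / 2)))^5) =2998151946009 / 1920098908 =1561.46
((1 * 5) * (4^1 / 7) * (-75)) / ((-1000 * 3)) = 1 / 14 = 0.07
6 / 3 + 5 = 7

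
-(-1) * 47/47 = 1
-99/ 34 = -2.91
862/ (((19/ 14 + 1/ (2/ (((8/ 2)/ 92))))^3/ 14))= 12590788777/ 2735262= 4603.14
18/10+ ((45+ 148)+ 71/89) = 87041/445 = 195.60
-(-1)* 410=410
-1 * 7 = -7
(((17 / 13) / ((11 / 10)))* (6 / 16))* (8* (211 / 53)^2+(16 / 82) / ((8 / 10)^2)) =7465380255 / 131753336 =56.66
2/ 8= 1/ 4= 0.25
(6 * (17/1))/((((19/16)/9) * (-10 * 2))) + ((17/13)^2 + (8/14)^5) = -9952009871/269836385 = -36.88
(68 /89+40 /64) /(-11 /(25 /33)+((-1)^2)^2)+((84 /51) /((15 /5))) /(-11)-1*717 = -96821356565 /135008016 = -717.15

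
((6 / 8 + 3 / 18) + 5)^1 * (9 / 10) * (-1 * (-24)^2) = -15336 / 5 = -3067.20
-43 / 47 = -0.91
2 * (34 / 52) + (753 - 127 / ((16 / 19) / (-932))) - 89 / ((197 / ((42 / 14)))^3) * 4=56179737024149 / 397559396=141311.56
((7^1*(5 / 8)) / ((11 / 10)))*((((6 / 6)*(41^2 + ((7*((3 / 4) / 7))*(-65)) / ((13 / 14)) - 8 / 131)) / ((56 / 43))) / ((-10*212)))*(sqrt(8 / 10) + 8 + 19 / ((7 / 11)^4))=-27279299101455 / 93886245376 - 18345993*sqrt(5) / 19551488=-292.66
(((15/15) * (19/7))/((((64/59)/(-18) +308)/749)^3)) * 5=853796915728338015/4372006148572096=195.29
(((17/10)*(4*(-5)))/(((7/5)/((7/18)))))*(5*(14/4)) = -2975/18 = -165.28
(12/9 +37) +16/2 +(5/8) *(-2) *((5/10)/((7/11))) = 45.35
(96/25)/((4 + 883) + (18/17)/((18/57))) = 51/11825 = 0.00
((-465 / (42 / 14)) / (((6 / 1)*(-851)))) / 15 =31 / 15318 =0.00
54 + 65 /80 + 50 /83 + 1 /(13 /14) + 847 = 15597883 /17264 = 903.49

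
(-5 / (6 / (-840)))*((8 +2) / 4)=1750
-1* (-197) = 197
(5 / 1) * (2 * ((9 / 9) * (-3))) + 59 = 29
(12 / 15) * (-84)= -336 / 5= -67.20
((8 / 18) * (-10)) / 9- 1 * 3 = -283 / 81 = -3.49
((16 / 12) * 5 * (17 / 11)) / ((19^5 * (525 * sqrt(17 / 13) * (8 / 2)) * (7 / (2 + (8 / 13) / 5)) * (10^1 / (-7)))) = -0.00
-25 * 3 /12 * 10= -125 /2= -62.50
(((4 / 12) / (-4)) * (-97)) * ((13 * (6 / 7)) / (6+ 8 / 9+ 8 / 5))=56745 / 5348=10.61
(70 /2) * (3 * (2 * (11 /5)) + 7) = 707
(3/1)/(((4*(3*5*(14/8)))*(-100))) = -1/3500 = -0.00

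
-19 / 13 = -1.46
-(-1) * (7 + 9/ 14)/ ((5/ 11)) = 1177/ 70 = 16.81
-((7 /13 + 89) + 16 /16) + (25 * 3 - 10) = -332 /13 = -25.54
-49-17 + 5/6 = -391/6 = -65.17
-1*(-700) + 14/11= 7714/11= 701.27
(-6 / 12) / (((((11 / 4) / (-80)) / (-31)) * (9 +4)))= -4960 / 143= -34.69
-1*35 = -35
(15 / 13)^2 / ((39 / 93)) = 6975 / 2197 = 3.17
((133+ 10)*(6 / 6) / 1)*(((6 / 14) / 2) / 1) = 429 / 14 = 30.64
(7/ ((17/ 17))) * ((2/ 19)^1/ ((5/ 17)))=238/ 95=2.51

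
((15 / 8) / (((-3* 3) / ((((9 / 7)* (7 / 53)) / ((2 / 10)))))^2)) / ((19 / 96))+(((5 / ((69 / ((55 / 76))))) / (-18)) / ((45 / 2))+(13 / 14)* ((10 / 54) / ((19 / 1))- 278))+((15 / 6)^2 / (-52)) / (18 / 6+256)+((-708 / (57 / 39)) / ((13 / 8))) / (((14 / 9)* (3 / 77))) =-83188412929428475 / 16069506839568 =-5176.79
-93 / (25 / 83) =-7719 / 25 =-308.76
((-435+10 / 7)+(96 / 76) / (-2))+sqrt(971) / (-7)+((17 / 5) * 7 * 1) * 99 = 1278128 / 665-sqrt(971) / 7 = 1917.55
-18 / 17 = -1.06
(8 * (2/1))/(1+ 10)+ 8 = 104/11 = 9.45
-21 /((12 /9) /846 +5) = -26649 /6347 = -4.20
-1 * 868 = -868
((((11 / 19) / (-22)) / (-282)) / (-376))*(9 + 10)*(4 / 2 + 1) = -0.00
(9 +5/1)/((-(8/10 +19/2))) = -1.36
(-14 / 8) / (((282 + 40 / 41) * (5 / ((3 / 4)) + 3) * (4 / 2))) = -861 / 2691664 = -0.00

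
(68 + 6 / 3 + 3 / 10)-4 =663 / 10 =66.30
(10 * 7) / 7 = 10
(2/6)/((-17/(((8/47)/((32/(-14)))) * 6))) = 7/799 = 0.01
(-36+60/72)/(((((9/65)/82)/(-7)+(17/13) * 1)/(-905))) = 3562265525/146343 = 24341.89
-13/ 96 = -0.14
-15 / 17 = -0.88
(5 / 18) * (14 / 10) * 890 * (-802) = -2498230 / 9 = -277581.11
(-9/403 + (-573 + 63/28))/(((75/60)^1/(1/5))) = -184017/2015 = -91.32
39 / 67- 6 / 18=50 / 201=0.25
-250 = -250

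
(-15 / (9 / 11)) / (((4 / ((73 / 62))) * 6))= -4015 / 4464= -0.90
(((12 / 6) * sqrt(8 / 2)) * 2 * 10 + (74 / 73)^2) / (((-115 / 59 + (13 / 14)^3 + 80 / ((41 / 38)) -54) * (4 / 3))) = 2149610890392 / 672001176391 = 3.20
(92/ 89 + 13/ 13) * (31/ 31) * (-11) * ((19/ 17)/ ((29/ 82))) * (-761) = 2360605258/ 43877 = 53800.52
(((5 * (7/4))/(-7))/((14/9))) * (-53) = 2385/56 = 42.59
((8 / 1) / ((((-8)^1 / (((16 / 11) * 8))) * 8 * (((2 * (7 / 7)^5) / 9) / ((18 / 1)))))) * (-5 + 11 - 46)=51840 / 11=4712.73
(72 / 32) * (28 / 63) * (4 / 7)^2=16 / 49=0.33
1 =1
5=5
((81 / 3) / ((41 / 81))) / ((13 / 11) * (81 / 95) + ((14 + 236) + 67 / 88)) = 18283320 / 86296349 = 0.21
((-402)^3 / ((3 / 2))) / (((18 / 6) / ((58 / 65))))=-837324192 / 65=-12881910.65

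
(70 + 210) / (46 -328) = -140 / 141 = -0.99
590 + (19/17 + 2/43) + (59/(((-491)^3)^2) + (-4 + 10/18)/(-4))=218297657213585255974661/368730303164469949356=592.03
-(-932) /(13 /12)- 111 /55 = 613677 /715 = 858.29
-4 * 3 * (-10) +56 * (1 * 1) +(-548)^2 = 300480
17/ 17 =1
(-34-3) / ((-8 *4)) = 37 / 32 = 1.16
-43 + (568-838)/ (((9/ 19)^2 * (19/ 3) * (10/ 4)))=-119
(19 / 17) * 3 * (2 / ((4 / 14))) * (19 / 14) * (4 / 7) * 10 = 21660 / 119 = 182.02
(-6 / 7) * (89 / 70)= -1.09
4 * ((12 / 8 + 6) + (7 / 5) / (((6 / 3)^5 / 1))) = 1207 / 40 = 30.18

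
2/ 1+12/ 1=14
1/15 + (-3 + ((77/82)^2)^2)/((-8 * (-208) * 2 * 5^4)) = 1446766443503/21701844480000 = 0.07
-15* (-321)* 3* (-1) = -14445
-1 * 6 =-6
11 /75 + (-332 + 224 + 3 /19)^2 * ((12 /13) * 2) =7557173423 /351975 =21470.77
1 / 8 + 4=4.12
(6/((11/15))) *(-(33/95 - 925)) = 1581156/209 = 7565.34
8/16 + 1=3/2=1.50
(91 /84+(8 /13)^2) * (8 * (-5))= -58.48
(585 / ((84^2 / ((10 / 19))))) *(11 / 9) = 3575 / 67032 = 0.05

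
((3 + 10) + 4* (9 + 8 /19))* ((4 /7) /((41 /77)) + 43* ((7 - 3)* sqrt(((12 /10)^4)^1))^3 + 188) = 5186154444696 /12171875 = 426076.87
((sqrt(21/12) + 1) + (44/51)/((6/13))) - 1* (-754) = 758.19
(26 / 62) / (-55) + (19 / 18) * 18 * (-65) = -2105688 / 1705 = -1235.01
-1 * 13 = -13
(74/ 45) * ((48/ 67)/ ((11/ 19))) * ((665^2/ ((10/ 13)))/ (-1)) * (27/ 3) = -7759669008/ 737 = -10528723.21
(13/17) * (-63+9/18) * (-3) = 4875/34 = 143.38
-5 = -5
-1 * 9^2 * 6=-486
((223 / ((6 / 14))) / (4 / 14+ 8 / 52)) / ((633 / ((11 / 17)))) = 1562561 / 1291320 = 1.21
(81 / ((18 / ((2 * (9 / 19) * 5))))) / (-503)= -0.04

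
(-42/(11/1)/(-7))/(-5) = -6/55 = -0.11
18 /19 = 0.95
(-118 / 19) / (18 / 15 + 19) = -590 / 1919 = -0.31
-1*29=-29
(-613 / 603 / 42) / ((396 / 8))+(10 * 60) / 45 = 16714547 / 1253637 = 13.33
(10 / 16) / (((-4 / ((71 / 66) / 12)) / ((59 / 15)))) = -4189 / 76032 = -0.06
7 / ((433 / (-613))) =-4291 / 433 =-9.91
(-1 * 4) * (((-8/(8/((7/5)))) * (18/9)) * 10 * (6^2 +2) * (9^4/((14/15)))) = 29918160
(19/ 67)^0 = 1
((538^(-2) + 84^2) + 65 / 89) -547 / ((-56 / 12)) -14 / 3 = 3878370291311 / 540970836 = 7169.28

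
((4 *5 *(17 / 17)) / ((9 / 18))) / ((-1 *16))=-5 / 2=-2.50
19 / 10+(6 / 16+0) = 91 / 40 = 2.28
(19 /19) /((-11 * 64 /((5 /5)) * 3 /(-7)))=7 /2112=0.00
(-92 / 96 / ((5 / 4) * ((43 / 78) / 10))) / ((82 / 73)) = -21827 / 1763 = -12.38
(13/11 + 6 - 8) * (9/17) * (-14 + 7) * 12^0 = 567/187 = 3.03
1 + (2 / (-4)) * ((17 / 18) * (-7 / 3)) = 2.10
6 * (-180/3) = -360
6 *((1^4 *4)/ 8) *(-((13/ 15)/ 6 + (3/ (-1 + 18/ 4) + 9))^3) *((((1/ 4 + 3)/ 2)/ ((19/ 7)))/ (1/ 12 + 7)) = -253.68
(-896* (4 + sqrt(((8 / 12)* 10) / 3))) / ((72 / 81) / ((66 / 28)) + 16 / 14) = -931392 / 395 - 155232* sqrt(5) / 395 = -3236.71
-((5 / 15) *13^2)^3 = -4826809 / 27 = -178770.70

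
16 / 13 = 1.23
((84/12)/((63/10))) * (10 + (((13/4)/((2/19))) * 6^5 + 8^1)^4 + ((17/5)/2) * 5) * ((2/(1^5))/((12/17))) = 188294842281340686761155/18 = 10460824571185593708953.06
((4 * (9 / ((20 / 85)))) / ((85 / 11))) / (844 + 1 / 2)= 66 / 2815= 0.02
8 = 8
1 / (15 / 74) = 74 / 15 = 4.93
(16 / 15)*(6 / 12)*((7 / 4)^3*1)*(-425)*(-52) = 379015 / 6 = 63169.17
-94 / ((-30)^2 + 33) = -94 / 933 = -0.10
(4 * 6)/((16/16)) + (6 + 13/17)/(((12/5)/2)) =3023/102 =29.64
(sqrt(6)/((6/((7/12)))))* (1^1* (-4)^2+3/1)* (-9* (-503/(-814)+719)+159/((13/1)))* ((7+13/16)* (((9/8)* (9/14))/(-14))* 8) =208881223875* sqrt(6)/5417984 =94435.94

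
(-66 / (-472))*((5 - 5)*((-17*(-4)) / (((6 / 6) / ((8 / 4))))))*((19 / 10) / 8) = 0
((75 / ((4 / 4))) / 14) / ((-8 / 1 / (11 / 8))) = -825 / 896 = -0.92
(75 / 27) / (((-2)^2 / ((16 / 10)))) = 10 / 9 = 1.11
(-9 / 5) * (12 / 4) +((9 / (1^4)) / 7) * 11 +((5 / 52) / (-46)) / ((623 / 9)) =65143503 / 7451080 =8.74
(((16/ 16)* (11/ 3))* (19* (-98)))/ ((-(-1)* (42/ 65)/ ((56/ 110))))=-48412/ 9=-5379.11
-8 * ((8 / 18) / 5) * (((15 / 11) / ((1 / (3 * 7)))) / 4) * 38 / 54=-3.58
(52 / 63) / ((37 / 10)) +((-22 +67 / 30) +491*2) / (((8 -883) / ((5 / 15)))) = -418079 / 2913750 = -0.14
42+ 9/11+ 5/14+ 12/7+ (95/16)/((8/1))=449747/9856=45.63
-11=-11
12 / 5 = 2.40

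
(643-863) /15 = -44 /3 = -14.67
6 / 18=1 / 3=0.33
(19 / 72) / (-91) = -19 / 6552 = -0.00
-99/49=-2.02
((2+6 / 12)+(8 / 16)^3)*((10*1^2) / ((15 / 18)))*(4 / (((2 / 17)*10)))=1071 / 10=107.10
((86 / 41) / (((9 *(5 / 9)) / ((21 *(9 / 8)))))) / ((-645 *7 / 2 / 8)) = -36 / 1025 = -0.04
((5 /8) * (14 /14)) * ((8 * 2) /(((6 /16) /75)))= 2000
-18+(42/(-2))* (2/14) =-21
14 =14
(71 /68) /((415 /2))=71 /14110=0.01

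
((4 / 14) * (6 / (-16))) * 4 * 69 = -207 / 7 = -29.57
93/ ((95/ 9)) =837/ 95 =8.81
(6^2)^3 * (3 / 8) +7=17503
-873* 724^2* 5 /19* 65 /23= -148721835600 /437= -340324566.59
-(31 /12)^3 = -29791 /1728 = -17.24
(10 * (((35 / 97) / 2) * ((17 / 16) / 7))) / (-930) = -85 / 288672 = -0.00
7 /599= 0.01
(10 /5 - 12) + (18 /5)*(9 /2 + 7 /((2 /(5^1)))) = 346 /5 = 69.20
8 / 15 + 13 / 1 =203 / 15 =13.53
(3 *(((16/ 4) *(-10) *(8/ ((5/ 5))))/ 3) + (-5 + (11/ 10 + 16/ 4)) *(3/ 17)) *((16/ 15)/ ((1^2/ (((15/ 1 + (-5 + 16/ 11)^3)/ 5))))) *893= 5097814419824/ 2828375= 1802382.79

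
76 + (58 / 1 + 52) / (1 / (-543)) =-59654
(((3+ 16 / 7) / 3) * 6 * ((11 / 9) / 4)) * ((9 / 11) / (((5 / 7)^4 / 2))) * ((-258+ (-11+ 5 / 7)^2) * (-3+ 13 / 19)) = 84991368 / 11875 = 7157.17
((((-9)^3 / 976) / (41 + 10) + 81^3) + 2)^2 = 282431646682.38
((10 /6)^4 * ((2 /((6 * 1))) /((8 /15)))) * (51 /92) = 53125 /19872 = 2.67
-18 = -18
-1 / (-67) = 1 / 67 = 0.01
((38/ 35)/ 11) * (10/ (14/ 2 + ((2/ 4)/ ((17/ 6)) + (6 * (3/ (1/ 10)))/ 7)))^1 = 34/ 1133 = 0.03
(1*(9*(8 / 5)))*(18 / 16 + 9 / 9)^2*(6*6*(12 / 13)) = 140454 / 65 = 2160.83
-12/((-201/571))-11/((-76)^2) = 13191647/386992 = 34.09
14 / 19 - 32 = -594 / 19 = -31.26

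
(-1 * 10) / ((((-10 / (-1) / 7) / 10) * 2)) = -35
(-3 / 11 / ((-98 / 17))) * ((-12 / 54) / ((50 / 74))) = -629 / 40425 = -0.02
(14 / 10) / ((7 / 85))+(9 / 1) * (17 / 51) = 20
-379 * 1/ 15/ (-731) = 379/ 10965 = 0.03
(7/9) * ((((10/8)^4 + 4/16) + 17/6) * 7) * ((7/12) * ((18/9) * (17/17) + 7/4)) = 7276745/110592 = 65.80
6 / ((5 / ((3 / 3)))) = 6 / 5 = 1.20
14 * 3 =42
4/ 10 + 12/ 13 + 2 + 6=606/ 65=9.32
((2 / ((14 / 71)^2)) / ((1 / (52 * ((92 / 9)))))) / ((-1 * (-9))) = 12058072 / 3969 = 3038.06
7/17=0.41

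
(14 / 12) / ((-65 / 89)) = -623 / 390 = -1.60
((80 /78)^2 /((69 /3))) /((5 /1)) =320 /34983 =0.01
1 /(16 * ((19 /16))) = 1 /19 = 0.05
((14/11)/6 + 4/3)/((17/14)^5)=537824/918731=0.59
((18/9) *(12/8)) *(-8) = -24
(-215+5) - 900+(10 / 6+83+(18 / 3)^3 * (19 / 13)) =-27676 / 39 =-709.64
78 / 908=39 / 454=0.09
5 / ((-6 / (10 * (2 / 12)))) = -25 / 18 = -1.39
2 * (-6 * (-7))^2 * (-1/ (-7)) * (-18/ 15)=-3024/ 5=-604.80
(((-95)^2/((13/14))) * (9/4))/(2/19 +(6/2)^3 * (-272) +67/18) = -97226325/32634407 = -2.98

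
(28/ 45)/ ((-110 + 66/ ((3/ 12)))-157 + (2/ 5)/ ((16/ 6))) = -112/ 513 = -0.22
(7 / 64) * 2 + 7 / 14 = 23 / 32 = 0.72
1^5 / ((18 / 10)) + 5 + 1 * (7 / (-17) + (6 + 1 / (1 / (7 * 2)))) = 3847 / 153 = 25.14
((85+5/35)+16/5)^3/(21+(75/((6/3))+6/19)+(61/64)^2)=2300551737638912/199282099625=11544.20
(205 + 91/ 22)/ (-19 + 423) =0.52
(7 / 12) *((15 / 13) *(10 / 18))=175 / 468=0.37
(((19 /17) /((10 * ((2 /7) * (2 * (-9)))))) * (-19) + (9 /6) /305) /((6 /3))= 155983 /746640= 0.21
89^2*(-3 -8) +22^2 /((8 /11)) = -172931 /2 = -86465.50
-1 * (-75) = 75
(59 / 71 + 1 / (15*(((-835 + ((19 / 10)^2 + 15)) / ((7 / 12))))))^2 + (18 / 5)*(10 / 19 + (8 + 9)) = 16490755920946166474 / 258535791130118895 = 63.79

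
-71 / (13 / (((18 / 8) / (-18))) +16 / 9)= 639 / 920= 0.69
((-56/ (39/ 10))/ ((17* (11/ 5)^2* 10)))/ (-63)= 200/ 722007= 0.00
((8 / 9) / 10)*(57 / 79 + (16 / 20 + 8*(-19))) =-13.38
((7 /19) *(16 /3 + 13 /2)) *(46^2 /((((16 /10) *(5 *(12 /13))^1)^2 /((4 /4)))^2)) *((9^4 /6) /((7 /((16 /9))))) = 1072722599 /1245184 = 861.50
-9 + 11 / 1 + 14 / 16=23 / 8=2.88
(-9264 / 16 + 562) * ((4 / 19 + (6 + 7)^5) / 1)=-119927707 / 19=-6311984.58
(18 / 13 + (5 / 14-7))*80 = -38280 / 91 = -420.66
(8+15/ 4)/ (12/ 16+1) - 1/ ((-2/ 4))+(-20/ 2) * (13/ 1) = -849/ 7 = -121.29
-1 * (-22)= 22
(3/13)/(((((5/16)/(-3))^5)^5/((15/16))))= -779704435510135778262049.80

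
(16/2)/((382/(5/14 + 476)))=13338/1337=9.98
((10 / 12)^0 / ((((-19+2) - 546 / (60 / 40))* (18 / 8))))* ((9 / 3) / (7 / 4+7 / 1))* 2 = -32 / 40005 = -0.00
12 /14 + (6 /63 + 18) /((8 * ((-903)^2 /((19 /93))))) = 2729991137 /3184987554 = 0.86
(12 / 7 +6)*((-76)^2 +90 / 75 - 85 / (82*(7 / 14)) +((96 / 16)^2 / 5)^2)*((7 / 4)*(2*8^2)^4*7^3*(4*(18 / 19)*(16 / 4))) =2138093366477391396864 / 19475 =109786565672780046.05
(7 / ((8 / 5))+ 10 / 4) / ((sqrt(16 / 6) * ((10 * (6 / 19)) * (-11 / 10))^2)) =1805 * sqrt(6) / 12672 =0.35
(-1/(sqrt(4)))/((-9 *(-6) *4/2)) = -1/216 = -0.00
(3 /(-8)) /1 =-3 /8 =-0.38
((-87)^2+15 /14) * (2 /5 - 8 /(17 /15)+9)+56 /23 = 485141677 /27370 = 17725.31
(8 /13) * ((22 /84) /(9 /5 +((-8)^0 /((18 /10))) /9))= 0.09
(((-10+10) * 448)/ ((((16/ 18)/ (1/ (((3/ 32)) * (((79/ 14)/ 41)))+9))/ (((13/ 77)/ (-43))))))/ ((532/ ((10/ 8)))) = 0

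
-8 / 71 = -0.11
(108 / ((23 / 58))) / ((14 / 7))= 3132 / 23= 136.17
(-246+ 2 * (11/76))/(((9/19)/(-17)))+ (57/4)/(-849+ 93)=987645/112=8818.26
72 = 72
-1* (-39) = 39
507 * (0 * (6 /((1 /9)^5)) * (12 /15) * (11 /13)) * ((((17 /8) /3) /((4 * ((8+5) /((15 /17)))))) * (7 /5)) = 0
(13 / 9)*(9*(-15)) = -195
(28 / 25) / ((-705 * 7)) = -4 / 17625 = -0.00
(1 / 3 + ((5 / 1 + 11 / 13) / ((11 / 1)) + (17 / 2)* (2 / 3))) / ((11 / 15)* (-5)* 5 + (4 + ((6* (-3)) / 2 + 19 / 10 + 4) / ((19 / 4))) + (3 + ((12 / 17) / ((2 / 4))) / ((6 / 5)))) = -0.60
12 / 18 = 2 / 3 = 0.67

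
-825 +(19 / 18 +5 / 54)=-22244 / 27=-823.85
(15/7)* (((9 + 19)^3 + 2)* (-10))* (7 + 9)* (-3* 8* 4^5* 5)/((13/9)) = 58270482432000/91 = 640334971780.22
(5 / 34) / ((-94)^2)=5 / 300424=0.00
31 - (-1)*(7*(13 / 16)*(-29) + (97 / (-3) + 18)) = -7117 / 48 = -148.27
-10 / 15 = -0.67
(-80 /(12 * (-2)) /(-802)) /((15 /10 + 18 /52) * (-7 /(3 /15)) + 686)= -0.00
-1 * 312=-312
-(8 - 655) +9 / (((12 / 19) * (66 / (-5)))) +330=85881 / 88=975.92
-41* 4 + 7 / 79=-12949 / 79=-163.91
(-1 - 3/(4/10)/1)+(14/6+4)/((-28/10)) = -226/21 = -10.76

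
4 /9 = 0.44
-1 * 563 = -563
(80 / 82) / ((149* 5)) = 8 / 6109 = 0.00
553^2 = 305809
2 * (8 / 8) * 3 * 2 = 12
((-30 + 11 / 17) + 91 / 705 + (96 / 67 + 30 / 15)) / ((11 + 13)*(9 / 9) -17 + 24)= -20710066 / 24892845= -0.83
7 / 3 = 2.33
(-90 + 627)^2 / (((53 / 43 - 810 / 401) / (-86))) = 427621813362 / 13577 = 31496045.77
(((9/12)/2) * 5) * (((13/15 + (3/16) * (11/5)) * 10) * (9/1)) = 13815/64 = 215.86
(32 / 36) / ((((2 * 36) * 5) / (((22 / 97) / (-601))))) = -22 / 23610285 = -0.00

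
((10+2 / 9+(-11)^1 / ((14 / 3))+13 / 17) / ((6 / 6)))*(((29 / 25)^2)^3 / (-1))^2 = 1308053253510619044577 / 25534629821777343750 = 51.23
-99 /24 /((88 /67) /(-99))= 19899 /64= 310.92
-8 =-8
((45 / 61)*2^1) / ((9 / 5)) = 50 / 61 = 0.82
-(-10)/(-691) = -10/691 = -0.01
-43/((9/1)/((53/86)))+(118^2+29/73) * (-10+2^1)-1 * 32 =-146419181/1314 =-111430.12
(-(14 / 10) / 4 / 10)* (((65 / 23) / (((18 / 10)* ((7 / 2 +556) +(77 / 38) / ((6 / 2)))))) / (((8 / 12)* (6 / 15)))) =-1729 / 4700096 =-0.00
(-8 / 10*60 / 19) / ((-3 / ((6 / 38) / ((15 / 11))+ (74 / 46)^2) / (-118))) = -256530112 / 954845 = -268.66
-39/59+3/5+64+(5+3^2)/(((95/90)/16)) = 1547818/5605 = 276.15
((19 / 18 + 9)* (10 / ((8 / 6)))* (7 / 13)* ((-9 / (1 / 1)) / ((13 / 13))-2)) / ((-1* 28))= 9955 / 624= 15.95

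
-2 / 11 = -0.18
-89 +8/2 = -85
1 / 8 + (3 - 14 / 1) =-87 / 8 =-10.88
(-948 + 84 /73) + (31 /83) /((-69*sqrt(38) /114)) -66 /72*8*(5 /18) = -1870255 /1971 -31*sqrt(38) /1909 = -948.99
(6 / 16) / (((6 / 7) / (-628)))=-1099 / 4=-274.75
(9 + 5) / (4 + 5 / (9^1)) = 126 / 41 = 3.07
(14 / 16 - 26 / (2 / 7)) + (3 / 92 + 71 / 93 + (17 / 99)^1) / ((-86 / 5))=-547443749 / 6070482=-90.18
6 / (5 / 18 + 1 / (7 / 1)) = 756 / 53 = 14.26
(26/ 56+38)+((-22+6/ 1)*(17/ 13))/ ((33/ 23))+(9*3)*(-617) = -199821043/ 12012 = -16635.12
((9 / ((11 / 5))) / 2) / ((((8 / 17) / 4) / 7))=5355 / 44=121.70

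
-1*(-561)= 561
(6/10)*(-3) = -9/5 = -1.80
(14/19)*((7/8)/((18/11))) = 539/1368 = 0.39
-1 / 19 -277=-277.05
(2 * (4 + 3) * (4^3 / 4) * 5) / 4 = 280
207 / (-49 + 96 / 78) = -13 / 3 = -4.33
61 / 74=0.82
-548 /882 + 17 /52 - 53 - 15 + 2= -1520263 /22932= -66.29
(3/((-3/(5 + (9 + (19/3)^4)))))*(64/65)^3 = -6892027904/4448925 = -1549.14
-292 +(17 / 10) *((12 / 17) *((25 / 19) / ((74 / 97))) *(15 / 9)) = -202851 / 703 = -288.55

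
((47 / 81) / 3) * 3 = 47 / 81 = 0.58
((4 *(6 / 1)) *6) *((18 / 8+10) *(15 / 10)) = 2646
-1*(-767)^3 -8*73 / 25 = 11280440991 / 25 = 451217639.64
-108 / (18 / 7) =-42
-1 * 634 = -634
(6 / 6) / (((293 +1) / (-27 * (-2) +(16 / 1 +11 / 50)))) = 3511 / 14700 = 0.24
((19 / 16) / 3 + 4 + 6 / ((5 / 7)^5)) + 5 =6249791 / 150000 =41.67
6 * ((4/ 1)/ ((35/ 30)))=144/ 7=20.57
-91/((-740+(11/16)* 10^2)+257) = 364/1657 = 0.22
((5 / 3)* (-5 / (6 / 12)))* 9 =-150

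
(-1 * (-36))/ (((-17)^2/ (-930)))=-33480/ 289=-115.85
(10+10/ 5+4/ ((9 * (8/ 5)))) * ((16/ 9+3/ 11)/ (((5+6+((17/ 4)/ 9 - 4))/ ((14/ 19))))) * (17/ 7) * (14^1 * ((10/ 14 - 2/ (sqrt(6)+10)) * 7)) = 298967032 * sqrt(6)/ 23781483+213547880/ 720651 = 327.12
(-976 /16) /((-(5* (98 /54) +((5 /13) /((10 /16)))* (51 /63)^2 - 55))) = -1049139 /782944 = -1.34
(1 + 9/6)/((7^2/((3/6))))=5/196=0.03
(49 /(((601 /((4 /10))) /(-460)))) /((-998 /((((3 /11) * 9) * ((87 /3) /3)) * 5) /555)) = 3265031700 /3298889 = 989.74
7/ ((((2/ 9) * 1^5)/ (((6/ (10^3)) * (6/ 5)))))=567/ 2500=0.23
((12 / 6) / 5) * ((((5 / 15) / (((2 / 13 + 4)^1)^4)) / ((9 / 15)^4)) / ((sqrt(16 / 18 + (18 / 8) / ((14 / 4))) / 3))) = 3570125 * sqrt(2702) / 22154712408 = 0.01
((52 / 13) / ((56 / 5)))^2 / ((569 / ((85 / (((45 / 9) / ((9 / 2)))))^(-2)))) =0.00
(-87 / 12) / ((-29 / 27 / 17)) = 459 / 4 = 114.75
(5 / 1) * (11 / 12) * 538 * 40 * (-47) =-13907300 / 3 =-4635766.67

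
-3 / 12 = -1 / 4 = -0.25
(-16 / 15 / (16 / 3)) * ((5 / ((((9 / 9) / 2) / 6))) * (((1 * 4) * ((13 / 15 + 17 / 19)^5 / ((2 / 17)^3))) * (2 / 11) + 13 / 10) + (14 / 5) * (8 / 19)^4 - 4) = -626608312118447114 / 6894388153125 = -90886.72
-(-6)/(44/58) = 87/11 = 7.91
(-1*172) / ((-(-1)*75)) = -172 / 75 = -2.29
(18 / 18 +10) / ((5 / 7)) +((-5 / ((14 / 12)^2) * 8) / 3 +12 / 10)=1667 / 245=6.80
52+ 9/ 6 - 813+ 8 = -1503/ 2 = -751.50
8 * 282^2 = 636192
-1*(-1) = 1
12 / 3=4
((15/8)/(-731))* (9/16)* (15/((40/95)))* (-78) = 4.01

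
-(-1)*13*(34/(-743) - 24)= -312.59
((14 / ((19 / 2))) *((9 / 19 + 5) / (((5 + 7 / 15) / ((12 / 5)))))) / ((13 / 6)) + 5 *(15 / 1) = 1134267 / 14801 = 76.63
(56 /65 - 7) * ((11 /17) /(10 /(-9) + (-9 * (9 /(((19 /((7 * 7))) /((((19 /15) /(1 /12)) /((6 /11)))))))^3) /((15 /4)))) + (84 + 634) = 579642900370709621 /807302089645922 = 718.00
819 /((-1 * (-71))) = 819 /71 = 11.54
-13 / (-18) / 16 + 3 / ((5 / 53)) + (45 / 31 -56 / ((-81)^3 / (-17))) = 87763763063 / 2635947360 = 33.29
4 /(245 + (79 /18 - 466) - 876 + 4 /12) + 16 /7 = 314072 /137627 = 2.28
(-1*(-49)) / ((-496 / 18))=-441 / 248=-1.78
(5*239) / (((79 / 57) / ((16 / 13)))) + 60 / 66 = 1062.10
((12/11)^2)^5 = 61917364224/25937424601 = 2.39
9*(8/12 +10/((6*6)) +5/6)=16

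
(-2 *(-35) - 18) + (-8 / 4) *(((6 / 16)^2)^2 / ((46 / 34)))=2448031 / 47104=51.97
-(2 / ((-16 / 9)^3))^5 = 205891132094649 / 36028797018963968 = 0.01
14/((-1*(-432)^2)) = -7/93312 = -0.00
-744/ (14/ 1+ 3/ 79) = -58776/ 1109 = -53.00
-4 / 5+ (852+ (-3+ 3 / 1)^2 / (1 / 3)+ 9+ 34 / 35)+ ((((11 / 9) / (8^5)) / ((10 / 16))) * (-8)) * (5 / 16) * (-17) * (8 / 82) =861.17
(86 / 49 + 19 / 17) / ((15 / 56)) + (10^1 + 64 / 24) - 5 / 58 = 804269 / 34510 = 23.31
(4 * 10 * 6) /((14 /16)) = 1920 /7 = 274.29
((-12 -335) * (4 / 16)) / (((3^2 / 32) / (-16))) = 44416 / 9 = 4935.11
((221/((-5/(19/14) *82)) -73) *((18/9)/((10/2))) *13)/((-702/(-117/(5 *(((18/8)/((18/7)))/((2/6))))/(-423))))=3667898/318677625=0.01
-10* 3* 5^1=-150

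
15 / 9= 5 / 3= 1.67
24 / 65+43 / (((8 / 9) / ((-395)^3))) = -1550299505433 / 520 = -2981345202.76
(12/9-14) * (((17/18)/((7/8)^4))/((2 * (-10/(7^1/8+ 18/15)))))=3431552/1620675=2.12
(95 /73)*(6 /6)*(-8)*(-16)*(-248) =-3015680 /73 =-41310.68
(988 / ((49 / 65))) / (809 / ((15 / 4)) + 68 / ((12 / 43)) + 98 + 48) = 321100 / 148323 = 2.16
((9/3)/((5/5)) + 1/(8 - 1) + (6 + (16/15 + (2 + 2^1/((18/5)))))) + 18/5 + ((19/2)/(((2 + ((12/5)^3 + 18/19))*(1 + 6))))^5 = 7942577516639934975230251562269/485336835557337034082680307712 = 16.37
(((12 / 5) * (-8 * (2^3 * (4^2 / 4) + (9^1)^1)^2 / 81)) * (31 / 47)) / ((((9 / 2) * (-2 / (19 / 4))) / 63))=55446104 / 6345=8738.55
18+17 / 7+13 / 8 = 1235 / 56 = 22.05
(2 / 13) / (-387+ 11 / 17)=-17 / 42692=-0.00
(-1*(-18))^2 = 324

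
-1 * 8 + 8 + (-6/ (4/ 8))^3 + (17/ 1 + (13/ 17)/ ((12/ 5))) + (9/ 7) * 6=-1702.97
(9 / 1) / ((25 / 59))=531 / 25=21.24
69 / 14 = 4.93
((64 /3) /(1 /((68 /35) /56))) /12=136 /2205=0.06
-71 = -71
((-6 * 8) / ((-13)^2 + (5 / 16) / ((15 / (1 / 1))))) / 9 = -256 / 8113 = -0.03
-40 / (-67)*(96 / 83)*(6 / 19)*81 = 1866240 / 105659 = 17.66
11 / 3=3.67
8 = 8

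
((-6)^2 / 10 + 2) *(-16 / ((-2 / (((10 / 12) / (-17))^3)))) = -700 / 132651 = -0.01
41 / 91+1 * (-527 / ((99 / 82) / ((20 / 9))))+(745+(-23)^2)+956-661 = 48603140 / 81081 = 599.44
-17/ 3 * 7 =-119/ 3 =-39.67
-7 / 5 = -1.40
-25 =-25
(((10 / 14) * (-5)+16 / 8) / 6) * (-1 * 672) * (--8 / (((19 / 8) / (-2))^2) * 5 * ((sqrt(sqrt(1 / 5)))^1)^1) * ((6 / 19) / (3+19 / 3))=1622016 * 5^(3 / 4) / 48013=112.96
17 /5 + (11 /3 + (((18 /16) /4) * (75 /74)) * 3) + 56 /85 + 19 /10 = 6328631 /603840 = 10.48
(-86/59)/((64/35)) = -1505/1888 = -0.80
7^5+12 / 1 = 16819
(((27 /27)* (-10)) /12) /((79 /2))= -5 /237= -0.02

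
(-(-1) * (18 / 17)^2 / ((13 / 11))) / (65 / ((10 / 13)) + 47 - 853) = -2376 / 1807117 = -0.00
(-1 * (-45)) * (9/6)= 135/2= 67.50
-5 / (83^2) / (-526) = 5 / 3623614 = 0.00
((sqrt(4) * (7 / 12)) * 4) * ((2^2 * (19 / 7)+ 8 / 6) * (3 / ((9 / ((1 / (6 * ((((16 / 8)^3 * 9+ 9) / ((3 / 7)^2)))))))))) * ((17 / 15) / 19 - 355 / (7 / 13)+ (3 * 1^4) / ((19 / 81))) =-330148096 / 71263395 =-4.63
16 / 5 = 3.20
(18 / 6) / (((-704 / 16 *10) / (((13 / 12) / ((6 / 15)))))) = -13 / 704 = -0.02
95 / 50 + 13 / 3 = 187 / 30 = 6.23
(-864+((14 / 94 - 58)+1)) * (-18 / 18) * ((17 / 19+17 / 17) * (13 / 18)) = 1125280 / 893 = 1260.11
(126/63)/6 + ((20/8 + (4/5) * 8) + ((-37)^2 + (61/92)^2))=175036319/126960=1378.67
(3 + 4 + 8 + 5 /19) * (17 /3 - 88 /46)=75110 /1311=57.29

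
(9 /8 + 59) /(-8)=-481 /64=-7.52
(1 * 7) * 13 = 91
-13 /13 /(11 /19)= -19 /11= -1.73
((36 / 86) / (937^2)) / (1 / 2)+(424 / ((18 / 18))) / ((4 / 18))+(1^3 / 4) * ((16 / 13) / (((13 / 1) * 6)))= 36520344462038 / 19140602169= 1908.00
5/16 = 0.31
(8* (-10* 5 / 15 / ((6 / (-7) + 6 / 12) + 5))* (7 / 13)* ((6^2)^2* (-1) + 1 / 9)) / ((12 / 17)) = 77722232 / 13689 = 5677.71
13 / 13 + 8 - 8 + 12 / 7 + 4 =47 / 7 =6.71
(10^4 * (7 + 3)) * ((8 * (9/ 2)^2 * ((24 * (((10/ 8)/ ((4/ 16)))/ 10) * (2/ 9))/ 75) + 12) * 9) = 15984000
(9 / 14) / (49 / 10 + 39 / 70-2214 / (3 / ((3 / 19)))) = -855 / 147722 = -0.01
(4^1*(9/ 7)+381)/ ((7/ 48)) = 129744/ 49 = 2647.84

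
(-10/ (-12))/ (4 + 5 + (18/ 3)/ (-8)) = 10/ 99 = 0.10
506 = 506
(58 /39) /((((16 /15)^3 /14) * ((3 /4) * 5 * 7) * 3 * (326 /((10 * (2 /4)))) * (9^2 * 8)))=3625 /703033344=0.00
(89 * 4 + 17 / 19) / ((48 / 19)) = 6781 / 48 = 141.27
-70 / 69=-1.01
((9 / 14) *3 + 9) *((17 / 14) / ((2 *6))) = 867 / 784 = 1.11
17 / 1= 17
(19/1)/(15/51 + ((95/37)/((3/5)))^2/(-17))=-3979683/164020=-24.26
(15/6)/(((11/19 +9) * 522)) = 95/190008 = 0.00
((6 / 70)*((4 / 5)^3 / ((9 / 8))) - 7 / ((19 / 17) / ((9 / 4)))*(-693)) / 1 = 9765.87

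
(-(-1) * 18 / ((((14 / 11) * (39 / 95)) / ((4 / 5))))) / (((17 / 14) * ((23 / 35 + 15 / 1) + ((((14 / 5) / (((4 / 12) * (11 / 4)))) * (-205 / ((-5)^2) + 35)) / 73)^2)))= 1.34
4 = 4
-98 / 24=-49 / 12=-4.08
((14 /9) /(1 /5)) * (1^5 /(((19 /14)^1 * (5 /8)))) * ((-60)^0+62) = 10976 /19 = 577.68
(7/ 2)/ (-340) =-0.01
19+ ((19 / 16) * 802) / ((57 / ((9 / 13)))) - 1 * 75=-4621 / 104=-44.43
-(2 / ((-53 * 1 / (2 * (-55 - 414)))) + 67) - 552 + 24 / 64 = -277305 / 424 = -654.02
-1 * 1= -1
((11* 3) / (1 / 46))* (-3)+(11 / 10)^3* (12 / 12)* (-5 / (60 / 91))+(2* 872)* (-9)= -243121121 / 12000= -20260.09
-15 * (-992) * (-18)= -267840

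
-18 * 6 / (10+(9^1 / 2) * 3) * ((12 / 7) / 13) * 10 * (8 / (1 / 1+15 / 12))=-92160 / 4277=-21.55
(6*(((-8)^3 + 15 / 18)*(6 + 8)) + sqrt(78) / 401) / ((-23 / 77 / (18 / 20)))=14878017 / 115-693*sqrt(78) / 92230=129373.99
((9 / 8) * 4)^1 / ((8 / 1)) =9 / 16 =0.56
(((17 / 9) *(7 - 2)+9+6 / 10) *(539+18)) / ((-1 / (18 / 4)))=-477349 / 10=-47734.90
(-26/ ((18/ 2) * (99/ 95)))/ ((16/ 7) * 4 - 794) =8645/ 2447577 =0.00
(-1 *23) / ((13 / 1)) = -23 / 13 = -1.77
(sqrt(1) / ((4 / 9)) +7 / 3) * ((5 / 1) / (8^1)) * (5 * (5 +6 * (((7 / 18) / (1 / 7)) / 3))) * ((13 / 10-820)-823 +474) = -150925225 / 864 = -174681.97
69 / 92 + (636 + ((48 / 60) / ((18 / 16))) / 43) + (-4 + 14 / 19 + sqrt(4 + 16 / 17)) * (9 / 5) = 18 * sqrt(357) / 85 + 92779103 / 147060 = 634.89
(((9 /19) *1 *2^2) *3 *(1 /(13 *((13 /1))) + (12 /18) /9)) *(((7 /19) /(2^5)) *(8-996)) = -2555 /494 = -5.17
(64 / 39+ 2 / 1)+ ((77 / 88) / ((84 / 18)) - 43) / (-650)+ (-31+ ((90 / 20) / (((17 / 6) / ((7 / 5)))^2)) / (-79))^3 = -6921893316243497287991431 / 232064876202724500000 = -29827.41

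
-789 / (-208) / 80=789 / 16640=0.05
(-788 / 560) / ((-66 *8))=0.00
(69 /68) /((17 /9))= 621 /1156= 0.54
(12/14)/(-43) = -6/301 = -0.02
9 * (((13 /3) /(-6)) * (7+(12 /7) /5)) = -3341 /70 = -47.73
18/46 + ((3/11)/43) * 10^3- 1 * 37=-329266/10879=-30.27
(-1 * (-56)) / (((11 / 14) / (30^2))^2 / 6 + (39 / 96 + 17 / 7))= 53343360000 / 2700337621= 19.75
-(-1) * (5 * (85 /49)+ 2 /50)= 10674 /1225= 8.71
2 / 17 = 0.12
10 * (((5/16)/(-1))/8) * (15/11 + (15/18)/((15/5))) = -8125/12672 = -0.64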